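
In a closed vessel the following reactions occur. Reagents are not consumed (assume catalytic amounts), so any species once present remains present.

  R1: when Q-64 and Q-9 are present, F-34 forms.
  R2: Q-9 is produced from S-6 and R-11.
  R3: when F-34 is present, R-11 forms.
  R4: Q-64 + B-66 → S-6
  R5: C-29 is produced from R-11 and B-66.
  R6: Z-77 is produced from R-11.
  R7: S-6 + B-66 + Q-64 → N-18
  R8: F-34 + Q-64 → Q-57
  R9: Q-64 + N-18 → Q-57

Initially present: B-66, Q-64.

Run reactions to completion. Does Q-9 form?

Q-9 would need S-6 and R-11 (R2), but R-11 never forms.

No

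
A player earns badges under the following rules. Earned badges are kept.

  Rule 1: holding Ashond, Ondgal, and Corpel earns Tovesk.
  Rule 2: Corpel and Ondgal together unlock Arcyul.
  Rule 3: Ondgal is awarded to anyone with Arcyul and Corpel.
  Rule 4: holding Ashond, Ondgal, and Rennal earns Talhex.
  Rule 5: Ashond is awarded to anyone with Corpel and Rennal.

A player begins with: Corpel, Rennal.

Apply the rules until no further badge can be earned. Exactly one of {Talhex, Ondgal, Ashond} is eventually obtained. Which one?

Ashond

With Corpel and Rennal, Ashond is earned (Rule 5).
Ondgal would need Arcyul and Corpel (Rule 3), but Arcyul is never earned. Talhex would need Ashond, Ondgal, and Rennal (Rule 4), but Ondgal is never earned.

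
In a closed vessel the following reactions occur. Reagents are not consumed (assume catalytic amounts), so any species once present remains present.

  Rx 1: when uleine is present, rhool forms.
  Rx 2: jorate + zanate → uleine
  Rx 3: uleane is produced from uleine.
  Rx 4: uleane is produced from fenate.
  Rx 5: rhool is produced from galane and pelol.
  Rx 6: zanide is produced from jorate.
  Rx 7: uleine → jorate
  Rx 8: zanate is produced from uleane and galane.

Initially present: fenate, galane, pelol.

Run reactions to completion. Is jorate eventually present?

No

jorate would need uleine (Rx 7), but uleine never forms.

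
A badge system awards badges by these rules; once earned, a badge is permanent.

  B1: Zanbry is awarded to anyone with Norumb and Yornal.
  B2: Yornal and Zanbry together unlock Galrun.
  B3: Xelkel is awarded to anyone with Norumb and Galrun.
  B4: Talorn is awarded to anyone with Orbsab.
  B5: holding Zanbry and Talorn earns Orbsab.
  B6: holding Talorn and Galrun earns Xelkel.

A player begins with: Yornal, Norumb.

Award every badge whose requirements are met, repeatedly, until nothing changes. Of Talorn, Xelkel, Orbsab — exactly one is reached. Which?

Xelkel

With Norumb and Yornal, Zanbry is earned (B1).
With Yornal and Zanbry, Galrun is earned (B2).
With Norumb and Galrun, Xelkel is earned (B3).
Orbsab would need Zanbry and Talorn (B5), but Talorn is never earned. Talorn would need Orbsab (B4), but Orbsab is never earned.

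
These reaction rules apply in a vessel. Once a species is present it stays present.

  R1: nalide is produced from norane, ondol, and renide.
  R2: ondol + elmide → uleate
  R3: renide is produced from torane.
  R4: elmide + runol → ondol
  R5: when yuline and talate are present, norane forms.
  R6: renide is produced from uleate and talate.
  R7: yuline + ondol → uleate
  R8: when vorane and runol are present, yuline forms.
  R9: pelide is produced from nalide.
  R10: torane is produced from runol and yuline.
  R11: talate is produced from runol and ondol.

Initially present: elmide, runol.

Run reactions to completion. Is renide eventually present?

elmide and runol present → ondol forms (R4).
runol and ondol present → talate forms (R11).
ondol and elmide present → uleate forms (R2).
uleate and talate present → renide forms (R6).

Yes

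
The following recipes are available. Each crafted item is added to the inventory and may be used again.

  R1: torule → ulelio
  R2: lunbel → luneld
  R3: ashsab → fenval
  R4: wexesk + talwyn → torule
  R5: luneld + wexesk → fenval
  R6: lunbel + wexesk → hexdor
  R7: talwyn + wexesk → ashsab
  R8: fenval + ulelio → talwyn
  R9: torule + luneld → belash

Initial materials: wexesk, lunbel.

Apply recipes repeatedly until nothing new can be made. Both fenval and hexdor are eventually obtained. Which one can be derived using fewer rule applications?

hexdor

hexdor: Using R6, lunbel and wexesk make hexdor. [1 rule application]
fenval: Using R2, lunbel makes luneld. Using R5, luneld and wexesk make fenval. [2 rule applications]
hexdor needs fewer.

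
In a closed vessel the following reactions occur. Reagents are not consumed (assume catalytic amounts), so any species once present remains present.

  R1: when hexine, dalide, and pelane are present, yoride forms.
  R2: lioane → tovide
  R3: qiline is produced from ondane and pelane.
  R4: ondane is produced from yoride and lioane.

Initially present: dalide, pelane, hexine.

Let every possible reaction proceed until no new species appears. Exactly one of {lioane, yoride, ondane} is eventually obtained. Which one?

hexine, dalide, and pelane present → yoride forms (R1).
ondane would need yoride and lioane (R4), but lioane never forms. No rule produces lioane, and it is not given.

yoride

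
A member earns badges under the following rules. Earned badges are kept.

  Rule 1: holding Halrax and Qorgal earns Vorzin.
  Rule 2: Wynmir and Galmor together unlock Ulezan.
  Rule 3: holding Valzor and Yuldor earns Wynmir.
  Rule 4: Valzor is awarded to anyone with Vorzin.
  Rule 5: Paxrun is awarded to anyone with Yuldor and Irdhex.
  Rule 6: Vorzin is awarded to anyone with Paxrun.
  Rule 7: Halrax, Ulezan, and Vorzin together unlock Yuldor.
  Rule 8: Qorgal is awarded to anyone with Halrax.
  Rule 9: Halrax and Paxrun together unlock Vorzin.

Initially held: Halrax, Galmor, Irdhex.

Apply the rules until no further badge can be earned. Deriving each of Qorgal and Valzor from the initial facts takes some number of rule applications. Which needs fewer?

Qorgal

Qorgal: With Halrax, Qorgal is earned (Rule 8). [1 rule application]
Valzor: With Halrax, Qorgal is earned (Rule 8). With Halrax and Qorgal, Vorzin is earned (Rule 1). With Vorzin, Valzor is earned (Rule 4). [3 rule applications]
Qorgal needs fewer.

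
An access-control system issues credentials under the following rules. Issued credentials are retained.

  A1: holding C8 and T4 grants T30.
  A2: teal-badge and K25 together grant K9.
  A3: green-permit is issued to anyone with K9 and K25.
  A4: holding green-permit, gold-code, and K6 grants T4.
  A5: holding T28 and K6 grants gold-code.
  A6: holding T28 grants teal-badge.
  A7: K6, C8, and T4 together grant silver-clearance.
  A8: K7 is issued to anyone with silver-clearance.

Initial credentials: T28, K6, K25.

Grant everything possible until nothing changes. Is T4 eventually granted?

Yes

Holding T28 and K6 grants gold-code (A5).
Holding T28 grants teal-badge (A6).
Holding teal-badge and K25 grants K9 (A2).
Holding K9 and K25 grants green-permit (A3).
Holding green-permit, gold-code, and K6 grants T4 (A4).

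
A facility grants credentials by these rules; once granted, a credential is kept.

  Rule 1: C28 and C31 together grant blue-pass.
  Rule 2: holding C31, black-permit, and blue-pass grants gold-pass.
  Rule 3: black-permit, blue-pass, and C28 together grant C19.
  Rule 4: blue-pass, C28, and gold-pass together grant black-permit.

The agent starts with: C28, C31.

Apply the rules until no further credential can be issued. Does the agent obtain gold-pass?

gold-pass would need C31, black-permit, and blue-pass (Rule 2), but black-permit is never granted.

No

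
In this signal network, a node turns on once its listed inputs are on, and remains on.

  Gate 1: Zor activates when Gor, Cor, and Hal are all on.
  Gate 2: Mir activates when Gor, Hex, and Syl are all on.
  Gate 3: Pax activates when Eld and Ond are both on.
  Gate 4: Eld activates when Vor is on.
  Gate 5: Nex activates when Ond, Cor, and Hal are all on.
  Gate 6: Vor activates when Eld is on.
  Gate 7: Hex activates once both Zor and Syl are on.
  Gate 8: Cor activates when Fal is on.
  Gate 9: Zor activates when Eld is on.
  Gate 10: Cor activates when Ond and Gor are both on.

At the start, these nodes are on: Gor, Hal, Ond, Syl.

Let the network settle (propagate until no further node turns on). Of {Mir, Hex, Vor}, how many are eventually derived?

Gate 10: Ond and Gor on → Cor on.
Gate 1: Gor, Cor, and Hal on → Zor on.
Gate 7: Zor and Syl on → Hex on.
Gor, Hex, and Syl are on, so Mir activates (Gate 2).
Mir: reached.
Hex: reached.
Vor would need Eld (Gate 6), but Eld never turns on.
Reached: Mir and Hex — 2 of the 3.

2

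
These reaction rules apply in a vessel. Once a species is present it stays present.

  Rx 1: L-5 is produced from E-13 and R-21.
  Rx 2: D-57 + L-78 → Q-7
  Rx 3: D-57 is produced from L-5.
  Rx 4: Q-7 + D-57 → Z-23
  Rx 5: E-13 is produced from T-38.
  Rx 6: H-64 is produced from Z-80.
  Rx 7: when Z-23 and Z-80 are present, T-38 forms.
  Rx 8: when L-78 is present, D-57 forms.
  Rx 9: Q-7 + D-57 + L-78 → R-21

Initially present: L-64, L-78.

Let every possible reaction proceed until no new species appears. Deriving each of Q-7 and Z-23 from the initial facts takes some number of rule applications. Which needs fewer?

Q-7

Q-7: L-78 present → D-57 forms (Rx 8). D-57 and L-78 present → Q-7 forms (Rx 2). [2 rule applications]
Z-23: L-78 present → D-57 forms (Rx 8). D-57 and L-78 present → Q-7 forms (Rx 2). Q-7 and D-57 present → Z-23 forms (Rx 4). [3 rule applications]
Q-7 needs fewer.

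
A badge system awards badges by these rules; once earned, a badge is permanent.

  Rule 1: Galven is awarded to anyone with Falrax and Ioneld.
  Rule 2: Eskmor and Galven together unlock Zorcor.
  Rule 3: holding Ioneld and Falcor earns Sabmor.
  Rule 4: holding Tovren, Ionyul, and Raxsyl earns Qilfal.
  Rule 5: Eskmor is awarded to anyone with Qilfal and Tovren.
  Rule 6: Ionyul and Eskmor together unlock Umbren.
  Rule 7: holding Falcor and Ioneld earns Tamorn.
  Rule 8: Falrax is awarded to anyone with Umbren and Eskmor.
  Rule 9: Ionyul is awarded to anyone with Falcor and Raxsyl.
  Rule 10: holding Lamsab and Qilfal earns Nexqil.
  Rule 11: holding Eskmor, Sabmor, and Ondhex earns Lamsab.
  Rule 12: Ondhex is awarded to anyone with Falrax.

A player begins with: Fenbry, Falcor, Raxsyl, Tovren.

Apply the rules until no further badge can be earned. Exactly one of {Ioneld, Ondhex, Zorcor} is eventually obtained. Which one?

With Falcor and Raxsyl, Ionyul is earned (Rule 9).
With Tovren, Ionyul, and Raxsyl, Qilfal is earned (Rule 4).
With Qilfal and Tovren, Eskmor is earned (Rule 5).
With Ionyul and Eskmor, Umbren is earned (Rule 6).
With Umbren and Eskmor, Falrax is earned (Rule 8).
With Falrax, Ondhex is earned (Rule 12).
No rule produces Ioneld, and it is not given. Zorcor would need Eskmor and Galven (Rule 2), but Galven is never earned.

Ondhex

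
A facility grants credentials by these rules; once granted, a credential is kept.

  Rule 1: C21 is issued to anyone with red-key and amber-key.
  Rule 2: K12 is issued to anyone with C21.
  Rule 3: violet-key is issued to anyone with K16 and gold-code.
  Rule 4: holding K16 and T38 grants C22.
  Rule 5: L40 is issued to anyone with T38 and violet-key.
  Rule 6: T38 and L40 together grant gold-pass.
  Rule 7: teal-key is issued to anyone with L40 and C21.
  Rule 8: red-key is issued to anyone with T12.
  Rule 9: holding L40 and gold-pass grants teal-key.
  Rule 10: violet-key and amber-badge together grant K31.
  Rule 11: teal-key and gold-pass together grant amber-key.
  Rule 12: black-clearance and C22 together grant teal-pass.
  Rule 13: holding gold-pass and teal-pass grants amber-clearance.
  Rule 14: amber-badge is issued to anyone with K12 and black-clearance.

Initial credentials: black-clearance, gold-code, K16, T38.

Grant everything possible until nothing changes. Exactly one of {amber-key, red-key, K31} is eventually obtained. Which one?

amber-key

Holding K16 and gold-code grants violet-key (Rule 3).
Holding T38 and violet-key grants L40 (Rule 5).
Holding T38 and L40 grants gold-pass (Rule 6).
Holding L40 and gold-pass grants teal-key (Rule 9).
Holding teal-key and gold-pass grants amber-key (Rule 11).
red-key would need T12 (Rule 8), but T12 is never granted. K31 would need violet-key and amber-badge (Rule 10), but amber-badge is never granted.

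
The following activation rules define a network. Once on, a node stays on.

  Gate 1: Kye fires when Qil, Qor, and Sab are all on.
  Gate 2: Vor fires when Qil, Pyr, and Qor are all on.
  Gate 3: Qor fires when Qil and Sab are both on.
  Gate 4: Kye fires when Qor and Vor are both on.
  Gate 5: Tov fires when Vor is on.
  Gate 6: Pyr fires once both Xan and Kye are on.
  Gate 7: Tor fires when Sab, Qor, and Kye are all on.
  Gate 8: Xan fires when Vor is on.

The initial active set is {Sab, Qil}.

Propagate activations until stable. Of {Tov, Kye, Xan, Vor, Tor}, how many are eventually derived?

Qil and Sab are on, so Qor fires (Gate 3).
Qil, Qor, and Sab are on, so Kye fires (Gate 1).
Sab, Qor, and Kye are on, so Tor fires (Gate 7).
Tov would need Vor (Gate 5), but Vor never turns on.
Kye: reached.
Xan would need Vor (Gate 8), but Vor never turns on.
Vor would need Qil, Pyr, and Qor (Gate 2), but Pyr never turns on.
Tor: reached.
Reached: Kye and Tor — 2 of the 5.

2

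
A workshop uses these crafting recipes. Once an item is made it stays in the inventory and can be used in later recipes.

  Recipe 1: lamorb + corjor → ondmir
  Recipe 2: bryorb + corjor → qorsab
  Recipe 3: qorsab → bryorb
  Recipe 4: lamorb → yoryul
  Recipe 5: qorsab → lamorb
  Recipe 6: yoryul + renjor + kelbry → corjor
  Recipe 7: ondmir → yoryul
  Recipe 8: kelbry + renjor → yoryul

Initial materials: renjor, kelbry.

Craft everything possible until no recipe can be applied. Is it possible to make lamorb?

lamorb would need qorsab (Recipe 5), but qorsab is never obtained.

No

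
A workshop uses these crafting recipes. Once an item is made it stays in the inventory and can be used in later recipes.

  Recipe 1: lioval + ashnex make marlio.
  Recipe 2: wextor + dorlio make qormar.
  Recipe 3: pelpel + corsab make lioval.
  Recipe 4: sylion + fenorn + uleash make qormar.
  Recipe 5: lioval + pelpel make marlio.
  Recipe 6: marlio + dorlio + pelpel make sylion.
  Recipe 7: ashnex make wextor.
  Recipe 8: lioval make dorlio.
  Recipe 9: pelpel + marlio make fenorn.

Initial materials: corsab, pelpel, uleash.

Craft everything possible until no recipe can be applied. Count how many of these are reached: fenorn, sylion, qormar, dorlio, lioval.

5

pelpel + corsab → lioval (Recipe 3).
lioval + pelpel → marlio (Recipe 5).
Using Recipe 8, lioval makes dorlio.
pelpel + marlio → fenorn (Recipe 9).
Using Recipe 6, marlio, dorlio, and pelpel make sylion.
Using Recipe 4, sylion, fenorn, and uleash make qormar.
fenorn: reached.
sylion: reached.
qormar: reached.
dorlio: reached.
lioval: reached.
All 5 are reached.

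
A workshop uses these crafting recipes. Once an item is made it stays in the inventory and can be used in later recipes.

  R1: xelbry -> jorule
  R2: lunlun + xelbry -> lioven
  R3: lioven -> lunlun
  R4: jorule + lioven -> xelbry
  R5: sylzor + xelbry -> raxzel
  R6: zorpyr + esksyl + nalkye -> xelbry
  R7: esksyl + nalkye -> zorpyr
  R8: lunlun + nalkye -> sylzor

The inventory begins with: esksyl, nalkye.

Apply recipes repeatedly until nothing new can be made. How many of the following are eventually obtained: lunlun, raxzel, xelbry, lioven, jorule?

esksyl + nalkye -> zorpyr (R7).
zorpyr + esksyl + nalkye -> xelbry (R6).
Using R1, xelbry makes jorule.
lunlun would need lioven (R3), but lioven is never obtained.
raxzel would need sylzor and xelbry (R5), but sylzor is never obtained.
xelbry: reached.
lioven would need lunlun and xelbry (R2), but lunlun is never obtained.
jorule: reached.
Reached: xelbry and jorule — 2 of the 5.

2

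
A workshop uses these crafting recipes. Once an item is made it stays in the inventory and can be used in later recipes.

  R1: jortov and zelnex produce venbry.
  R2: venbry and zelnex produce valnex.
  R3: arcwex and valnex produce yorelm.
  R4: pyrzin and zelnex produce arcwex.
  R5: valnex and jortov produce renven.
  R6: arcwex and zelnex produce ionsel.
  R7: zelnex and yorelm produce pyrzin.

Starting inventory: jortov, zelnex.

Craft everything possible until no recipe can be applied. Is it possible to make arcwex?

No

arcwex would need pyrzin and zelnex (R4), but pyrzin is never obtained.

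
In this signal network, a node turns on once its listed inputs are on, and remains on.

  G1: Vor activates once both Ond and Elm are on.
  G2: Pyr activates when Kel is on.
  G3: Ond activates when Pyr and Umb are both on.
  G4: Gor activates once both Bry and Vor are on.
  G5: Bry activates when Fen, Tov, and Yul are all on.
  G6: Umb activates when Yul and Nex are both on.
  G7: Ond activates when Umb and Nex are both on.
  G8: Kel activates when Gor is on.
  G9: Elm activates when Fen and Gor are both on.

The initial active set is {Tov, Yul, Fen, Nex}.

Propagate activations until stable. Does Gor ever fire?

No

Gor would need Bry and Vor (G4), but Vor never turns on.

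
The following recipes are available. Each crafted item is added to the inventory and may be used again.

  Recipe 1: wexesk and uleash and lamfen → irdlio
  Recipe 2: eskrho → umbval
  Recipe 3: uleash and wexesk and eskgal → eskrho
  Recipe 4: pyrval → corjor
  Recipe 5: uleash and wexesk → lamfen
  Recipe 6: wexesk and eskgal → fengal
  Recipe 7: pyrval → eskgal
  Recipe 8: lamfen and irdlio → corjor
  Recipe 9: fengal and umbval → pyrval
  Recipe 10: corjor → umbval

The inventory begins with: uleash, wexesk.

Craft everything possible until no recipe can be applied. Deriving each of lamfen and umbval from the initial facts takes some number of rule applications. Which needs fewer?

lamfen

lamfen: Using Recipe 5, uleash and wexesk make lamfen. [1 rule application]
umbval: uleash and wexesk → lamfen (Recipe 5). wexesk and uleash and lamfen → irdlio (Recipe 1). Using Recipe 8, lamfen and irdlio make corjor. corjor → umbval (Recipe 10). [4 rule applications]
lamfen needs fewer.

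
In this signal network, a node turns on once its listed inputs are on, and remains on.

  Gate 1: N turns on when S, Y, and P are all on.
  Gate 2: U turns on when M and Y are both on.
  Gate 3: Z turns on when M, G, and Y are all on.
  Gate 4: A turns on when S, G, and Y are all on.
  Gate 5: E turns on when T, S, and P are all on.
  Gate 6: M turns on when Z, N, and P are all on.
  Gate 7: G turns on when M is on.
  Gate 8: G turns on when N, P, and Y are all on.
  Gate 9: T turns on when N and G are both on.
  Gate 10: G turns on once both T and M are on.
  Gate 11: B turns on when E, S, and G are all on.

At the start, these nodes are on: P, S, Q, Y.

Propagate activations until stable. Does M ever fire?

M would need Z, N, and P (Gate 6), but Z never turns on.

No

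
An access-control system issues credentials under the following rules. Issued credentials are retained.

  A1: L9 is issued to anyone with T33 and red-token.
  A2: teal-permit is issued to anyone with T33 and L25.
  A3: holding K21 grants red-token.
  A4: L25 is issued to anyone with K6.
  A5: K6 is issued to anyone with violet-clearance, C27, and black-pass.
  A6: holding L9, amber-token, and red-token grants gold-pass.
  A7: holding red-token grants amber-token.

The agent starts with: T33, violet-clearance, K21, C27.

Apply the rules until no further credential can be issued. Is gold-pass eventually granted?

Yes

Holding K21 grants red-token (A3).
Holding red-token grants amber-token (A7).
Holding T33 and red-token grants L9 (A1).
Holding L9, amber-token, and red-token grants gold-pass (A6).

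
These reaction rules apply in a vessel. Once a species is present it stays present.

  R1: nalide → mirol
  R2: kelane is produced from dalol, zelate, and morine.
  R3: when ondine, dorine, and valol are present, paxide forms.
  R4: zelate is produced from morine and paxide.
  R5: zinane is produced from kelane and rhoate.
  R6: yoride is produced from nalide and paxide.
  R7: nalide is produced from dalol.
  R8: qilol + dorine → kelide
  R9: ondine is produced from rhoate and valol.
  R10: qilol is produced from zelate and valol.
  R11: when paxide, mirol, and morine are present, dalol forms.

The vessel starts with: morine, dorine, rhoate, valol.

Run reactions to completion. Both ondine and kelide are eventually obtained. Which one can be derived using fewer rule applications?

ondine

ondine: rhoate and valol present → ondine forms (R9). [1 rule application]
kelide: rhoate and valol present → ondine forms (R9). ondine, dorine, and valol present → paxide forms (R3). morine and paxide present → zelate forms (R4). zelate and valol present → qilol forms (R10). qilol and dorine present → kelide forms (R8). [5 rule applications]
ondine needs fewer.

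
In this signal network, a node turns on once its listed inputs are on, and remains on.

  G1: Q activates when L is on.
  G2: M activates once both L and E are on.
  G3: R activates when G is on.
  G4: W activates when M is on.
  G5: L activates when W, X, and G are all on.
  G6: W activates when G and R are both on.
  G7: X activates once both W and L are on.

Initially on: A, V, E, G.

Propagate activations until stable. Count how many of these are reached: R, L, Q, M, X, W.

2

G is on, so R activates (G3).
G and R are on, so W activates (G6).
R: reached.
L would need W, X, and G (G5), but X never turns on.
Q would need L (G1), but L never turns on.
M would need L and E (G2), but L never turns on.
X would need W and L (G7), but L never turns on.
W: reached.
Reached: R and W — 2 of the 6.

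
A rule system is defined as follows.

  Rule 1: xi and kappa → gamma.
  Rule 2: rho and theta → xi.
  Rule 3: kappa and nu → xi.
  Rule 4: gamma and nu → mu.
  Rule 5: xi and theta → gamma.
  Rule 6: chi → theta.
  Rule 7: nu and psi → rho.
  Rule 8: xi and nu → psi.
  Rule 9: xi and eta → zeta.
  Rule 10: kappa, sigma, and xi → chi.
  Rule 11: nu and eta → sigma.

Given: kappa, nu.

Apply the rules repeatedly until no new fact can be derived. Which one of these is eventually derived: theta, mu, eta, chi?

mu

kappa and nu hold, so xi follows (Rule 3).
xi and kappa hold, so gamma follows (Rule 1).
From gamma and nu, Rule 4 gives mu.
theta would need chi (Rule 6), but chi is never established. No rule produces eta, and it is not given. chi would need kappa, sigma, and xi (Rule 10), but sigma is never established.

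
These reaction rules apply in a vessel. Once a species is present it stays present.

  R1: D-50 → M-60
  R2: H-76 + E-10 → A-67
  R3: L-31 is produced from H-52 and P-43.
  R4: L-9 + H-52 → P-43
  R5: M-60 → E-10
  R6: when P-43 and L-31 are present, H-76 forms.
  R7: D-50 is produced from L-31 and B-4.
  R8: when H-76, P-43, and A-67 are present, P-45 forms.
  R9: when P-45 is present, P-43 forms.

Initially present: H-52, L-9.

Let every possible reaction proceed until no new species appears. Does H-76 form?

Yes

L-9 and H-52 present → P-43 forms (R4).
H-52 and P-43 present → L-31 forms (R3).
P-43 and L-31 present → H-76 forms (R6).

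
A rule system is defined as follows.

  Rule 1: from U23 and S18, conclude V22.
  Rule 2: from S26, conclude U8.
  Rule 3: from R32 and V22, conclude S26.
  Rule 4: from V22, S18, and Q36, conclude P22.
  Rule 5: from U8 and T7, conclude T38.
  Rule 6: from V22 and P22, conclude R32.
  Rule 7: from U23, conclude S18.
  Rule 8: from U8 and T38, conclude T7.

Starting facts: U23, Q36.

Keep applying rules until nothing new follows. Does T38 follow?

T38 would need U8 and T7 (Rule 5), but T7 is never established.

No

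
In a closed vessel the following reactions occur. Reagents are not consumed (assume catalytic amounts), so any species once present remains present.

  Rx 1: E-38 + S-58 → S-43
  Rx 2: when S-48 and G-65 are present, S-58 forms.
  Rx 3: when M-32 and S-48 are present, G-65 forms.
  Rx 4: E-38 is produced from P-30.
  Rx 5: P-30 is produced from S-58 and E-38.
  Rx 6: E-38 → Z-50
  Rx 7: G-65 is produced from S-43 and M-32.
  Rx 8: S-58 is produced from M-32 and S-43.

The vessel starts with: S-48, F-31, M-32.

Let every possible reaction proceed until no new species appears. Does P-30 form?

P-30 would need S-58 and E-38 (Rx 5), but E-38 never forms.

No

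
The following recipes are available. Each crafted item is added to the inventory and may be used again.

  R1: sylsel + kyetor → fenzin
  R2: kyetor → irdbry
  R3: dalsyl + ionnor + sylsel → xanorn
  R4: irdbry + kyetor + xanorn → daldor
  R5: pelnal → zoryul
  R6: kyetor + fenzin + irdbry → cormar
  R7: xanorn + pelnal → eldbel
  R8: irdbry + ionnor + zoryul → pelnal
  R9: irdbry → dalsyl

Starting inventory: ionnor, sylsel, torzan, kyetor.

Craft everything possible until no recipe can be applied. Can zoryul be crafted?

zoryul would need pelnal (R5), but pelnal is never obtained.

No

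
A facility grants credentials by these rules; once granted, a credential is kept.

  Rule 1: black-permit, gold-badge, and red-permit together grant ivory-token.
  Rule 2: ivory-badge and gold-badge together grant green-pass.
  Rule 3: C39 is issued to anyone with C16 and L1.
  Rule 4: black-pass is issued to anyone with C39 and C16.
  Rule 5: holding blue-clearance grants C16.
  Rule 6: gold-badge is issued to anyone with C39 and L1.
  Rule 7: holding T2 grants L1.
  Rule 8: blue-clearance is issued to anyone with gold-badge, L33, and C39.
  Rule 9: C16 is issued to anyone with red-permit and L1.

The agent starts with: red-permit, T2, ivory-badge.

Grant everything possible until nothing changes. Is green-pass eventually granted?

Yes

Holding T2 grants L1 (Rule 7).
Holding red-permit and L1 grants C16 (Rule 9).
Holding C16 and L1 grants C39 (Rule 3).
Holding C39 and L1 grants gold-badge (Rule 6).
Holding ivory-badge and gold-badge grants green-pass (Rule 2).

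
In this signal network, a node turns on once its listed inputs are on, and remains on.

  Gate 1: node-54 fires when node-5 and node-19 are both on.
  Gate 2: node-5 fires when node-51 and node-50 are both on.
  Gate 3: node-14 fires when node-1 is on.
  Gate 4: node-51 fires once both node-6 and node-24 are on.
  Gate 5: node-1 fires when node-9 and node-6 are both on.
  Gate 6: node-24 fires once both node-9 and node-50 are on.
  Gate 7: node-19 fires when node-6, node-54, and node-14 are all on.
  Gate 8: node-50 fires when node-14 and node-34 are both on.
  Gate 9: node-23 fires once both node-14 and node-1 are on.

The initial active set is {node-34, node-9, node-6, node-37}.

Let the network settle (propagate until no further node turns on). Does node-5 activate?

node-9 and node-6 are on, so node-1 fires (Gate 5).
node-1 is on, so node-14 fires (Gate 3).
node-14 and node-34 are on, so node-50 fires (Gate 8).
Gate 6: node-9 and node-50 on → node-24 on.
Gate 4: node-6 and node-24 on → node-51 on.
node-51 and node-50 are on, so node-5 fires (Gate 2).

Yes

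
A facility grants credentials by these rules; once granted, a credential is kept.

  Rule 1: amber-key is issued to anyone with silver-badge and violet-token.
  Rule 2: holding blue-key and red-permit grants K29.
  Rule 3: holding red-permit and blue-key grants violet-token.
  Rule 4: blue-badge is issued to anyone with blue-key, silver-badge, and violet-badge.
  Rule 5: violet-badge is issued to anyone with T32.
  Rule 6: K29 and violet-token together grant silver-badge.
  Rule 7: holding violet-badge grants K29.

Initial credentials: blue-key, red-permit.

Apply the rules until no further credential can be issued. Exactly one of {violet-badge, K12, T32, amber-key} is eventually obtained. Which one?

Holding blue-key and red-permit grants K29 (Rule 2).
Holding red-permit and blue-key grants violet-token (Rule 3).
Holding K29 and violet-token grants silver-badge (Rule 6).
Holding silver-badge and violet-token grants amber-key (Rule 1).
No rule produces K12, and it is not given. No rule produces T32, and it is not given. violet-badge would need T32 (Rule 5), but T32 is never granted.

amber-key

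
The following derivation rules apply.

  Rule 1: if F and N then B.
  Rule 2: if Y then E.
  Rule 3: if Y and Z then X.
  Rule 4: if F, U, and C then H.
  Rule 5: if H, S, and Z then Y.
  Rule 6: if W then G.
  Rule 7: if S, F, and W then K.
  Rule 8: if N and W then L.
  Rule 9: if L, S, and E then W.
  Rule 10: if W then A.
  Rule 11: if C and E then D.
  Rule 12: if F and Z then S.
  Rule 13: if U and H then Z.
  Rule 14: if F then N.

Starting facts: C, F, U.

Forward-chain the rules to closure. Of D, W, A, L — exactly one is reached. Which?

F, U, and C hold, so H follows (Rule 4).
U and H hold, so Z follows (Rule 13).
From F and Z, Rule 12 gives S.
H, S, and Z hold, so Y follows (Rule 5).
From Y, Rule 2 gives E.
C and E hold, so D follows (Rule 11).
W would need L, S, and E (Rule 9), but L is never established. L would need N and W (Rule 8), but W is never established. A would need W (Rule 10), but W is never established.

D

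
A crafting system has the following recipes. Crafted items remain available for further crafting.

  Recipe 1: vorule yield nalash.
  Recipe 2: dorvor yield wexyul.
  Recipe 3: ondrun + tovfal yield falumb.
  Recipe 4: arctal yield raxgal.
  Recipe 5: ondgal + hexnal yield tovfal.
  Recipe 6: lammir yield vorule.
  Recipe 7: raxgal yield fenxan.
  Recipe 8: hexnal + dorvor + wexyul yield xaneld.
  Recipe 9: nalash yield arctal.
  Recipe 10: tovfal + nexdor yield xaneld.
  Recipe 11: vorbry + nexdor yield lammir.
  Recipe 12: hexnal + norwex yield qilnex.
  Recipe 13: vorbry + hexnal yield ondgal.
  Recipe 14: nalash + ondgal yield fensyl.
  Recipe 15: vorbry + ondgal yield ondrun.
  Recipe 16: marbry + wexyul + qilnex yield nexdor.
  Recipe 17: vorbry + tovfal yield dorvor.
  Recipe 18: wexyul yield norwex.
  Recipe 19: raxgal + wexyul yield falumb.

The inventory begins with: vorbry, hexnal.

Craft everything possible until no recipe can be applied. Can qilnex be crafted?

Yes

Using Recipe 13, vorbry and hexnal make ondgal.
Using Recipe 5, ondgal and hexnal make tovfal.
Using Recipe 17, vorbry and tovfal make dorvor.
dorvor → wexyul (Recipe 2).
wexyul → norwex (Recipe 18).
Using Recipe 12, hexnal and norwex make qilnex.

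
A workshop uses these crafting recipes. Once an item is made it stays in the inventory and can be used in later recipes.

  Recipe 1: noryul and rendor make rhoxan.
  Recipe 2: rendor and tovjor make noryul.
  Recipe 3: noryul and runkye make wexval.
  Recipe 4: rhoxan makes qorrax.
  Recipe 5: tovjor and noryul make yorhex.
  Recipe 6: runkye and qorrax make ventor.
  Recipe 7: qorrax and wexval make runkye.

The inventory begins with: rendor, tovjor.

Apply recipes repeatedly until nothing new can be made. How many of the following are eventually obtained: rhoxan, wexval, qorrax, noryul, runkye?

rendor and tovjor → noryul (Recipe 2).
noryul and rendor → rhoxan (Recipe 1).
rhoxan → qorrax (Recipe 4).
rhoxan: reached.
wexval would need noryul and runkye (Recipe 3), but runkye is never obtained.
qorrax: reached.
noryul: reached.
runkye would need qorrax and wexval (Recipe 7), but wexval is never obtained.
Reached: rhoxan, qorrax, and noryul — 3 of the 5.

3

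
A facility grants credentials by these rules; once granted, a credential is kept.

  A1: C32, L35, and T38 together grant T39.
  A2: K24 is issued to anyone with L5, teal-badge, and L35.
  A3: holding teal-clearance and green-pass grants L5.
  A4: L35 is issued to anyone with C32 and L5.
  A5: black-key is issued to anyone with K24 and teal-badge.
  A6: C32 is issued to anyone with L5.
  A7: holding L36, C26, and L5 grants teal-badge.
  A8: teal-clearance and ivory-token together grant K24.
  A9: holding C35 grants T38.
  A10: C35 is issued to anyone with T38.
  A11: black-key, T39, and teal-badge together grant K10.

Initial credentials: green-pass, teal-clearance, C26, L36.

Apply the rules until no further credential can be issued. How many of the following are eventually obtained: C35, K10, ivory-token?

0

C35 would need T38 (A10), but T38 is never granted.
K10 would need black-key, T39, and teal-badge (A11), but T39 is never granted.
No rule produces ivory-token, and it is not given.
None of the 3 are reached.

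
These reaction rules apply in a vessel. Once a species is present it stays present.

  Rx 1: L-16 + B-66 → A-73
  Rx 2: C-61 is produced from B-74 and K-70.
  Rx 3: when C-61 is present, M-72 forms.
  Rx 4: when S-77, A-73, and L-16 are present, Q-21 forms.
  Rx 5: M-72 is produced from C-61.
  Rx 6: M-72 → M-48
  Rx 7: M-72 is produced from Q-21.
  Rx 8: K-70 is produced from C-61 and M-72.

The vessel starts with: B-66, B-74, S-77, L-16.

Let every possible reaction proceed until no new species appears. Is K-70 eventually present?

K-70 would need C-61 and M-72 (Rx 8), but C-61 never forms.

No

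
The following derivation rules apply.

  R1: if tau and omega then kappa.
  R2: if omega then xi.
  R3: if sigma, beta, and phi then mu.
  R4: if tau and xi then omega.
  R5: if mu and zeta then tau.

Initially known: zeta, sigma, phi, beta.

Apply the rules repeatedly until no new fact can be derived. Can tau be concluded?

Yes

sigma, beta, and phi hold, so mu follows (R3).
From mu and zeta, R5 gives tau.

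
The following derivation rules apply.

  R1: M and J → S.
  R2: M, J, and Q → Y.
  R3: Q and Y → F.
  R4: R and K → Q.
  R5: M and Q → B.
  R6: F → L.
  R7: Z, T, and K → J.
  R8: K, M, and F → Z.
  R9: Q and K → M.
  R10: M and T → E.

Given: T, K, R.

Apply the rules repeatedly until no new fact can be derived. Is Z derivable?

Z would need K, M, and F (R8), but F is never established.

No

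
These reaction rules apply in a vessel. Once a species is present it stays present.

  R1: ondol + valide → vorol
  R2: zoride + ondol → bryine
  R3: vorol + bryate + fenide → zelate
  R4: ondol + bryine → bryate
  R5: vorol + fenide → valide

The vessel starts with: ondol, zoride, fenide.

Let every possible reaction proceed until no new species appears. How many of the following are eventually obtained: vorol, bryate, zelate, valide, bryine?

zoride and ondol present → bryine forms (R2).
ondol and bryine present → bryate forms (R4).
vorol would need ondol and valide (R1), but valide never forms.
bryate: reached.
zelate would need vorol, bryate, and fenide (R3), but vorol never forms.
valide would need vorol and fenide (R5), but vorol never forms.
bryine: reached.
Reached: bryate and bryine — 2 of the 5.

2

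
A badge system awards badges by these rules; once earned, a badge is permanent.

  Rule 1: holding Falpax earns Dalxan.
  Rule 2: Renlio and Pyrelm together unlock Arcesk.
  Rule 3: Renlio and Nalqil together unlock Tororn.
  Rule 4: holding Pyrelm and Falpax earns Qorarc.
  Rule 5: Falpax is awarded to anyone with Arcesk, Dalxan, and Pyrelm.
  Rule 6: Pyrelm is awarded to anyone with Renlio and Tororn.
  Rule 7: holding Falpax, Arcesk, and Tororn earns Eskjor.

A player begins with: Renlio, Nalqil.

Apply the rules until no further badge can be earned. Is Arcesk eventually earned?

Yes

With Renlio and Nalqil, Tororn is earned (Rule 3).
With Renlio and Tororn, Pyrelm is earned (Rule 6).
With Renlio and Pyrelm, Arcesk is earned (Rule 2).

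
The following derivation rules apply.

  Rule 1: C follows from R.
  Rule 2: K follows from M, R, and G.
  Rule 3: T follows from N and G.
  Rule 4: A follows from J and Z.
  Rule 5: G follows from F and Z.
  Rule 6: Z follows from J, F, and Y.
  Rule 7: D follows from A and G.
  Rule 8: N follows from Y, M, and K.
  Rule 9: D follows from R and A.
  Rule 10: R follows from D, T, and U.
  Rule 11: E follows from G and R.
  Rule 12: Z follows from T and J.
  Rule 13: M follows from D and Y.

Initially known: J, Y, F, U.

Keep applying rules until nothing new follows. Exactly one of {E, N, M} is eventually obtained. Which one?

M

From J, F, and Y, Rule 6 gives Z.
From F and Z, Rule 5 gives G.
J and Z hold, so A follows (Rule 4).
A and G hold, so D follows (Rule 7).
D and Y hold, so M follows (Rule 13).
N would need Y, M, and K (Rule 8), but K is never established. E would need G and R (Rule 11), but R is never established.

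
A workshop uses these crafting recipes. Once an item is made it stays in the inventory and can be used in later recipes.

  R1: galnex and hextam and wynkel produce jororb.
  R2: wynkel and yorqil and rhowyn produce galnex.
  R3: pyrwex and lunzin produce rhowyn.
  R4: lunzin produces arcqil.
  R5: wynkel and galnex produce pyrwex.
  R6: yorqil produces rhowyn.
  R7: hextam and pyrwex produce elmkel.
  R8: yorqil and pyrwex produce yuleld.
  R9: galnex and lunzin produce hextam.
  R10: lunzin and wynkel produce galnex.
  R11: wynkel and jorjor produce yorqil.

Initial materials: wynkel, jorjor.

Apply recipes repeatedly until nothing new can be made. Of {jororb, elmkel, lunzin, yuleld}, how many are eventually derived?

1

Using R11, wynkel and jorjor make yorqil.
yorqil → rhowyn (R6).
Using R2, wynkel, yorqil, and rhowyn make galnex.
Using R5, wynkel and galnex make pyrwex.
Using R8, yorqil and pyrwex make yuleld.
jororb would need galnex, hextam, and wynkel (R1), but hextam is never obtained.
elmkel would need hextam and pyrwex (R7), but hextam is never obtained.
No rule produces lunzin, and it is not given.
yuleld: reached.
Reached: yuleld — 1 of the 4.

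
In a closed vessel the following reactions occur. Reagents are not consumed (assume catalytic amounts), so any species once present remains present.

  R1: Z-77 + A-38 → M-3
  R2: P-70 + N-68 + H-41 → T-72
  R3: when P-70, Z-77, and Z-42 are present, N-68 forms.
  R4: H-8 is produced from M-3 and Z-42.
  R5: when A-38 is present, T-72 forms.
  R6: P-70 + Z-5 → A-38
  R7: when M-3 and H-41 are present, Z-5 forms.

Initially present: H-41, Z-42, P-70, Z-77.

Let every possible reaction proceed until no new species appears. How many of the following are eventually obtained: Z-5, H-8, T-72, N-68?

2

P-70, Z-77, and Z-42 present → N-68 forms (R3).
P-70, N-68, and H-41 present → T-72 forms (R2).
Z-5 would need M-3 and H-41 (R7), but M-3 never forms.
H-8 would need M-3 and Z-42 (R4), but M-3 never forms.
T-72: reached.
N-68: reached.
Reached: T-72 and N-68 — 2 of the 4.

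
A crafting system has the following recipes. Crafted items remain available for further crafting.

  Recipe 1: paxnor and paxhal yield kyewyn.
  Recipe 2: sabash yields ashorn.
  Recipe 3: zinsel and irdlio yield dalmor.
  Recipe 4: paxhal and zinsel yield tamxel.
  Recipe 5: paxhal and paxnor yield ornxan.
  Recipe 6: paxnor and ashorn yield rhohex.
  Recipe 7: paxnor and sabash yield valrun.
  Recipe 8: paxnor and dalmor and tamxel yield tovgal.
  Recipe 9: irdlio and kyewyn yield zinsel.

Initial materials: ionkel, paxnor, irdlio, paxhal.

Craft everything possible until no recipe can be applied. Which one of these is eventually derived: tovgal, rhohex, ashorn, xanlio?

Using Recipe 1, paxnor and paxhal make kyewyn.
irdlio and kyewyn → zinsel (Recipe 9).
Using Recipe 3, zinsel and irdlio make dalmor.
paxhal and zinsel → tamxel (Recipe 4).
Using Recipe 8, paxnor, dalmor, and tamxel make tovgal.
No rule produces xanlio, and it is not given. rhohex would need paxnor and ashorn (Recipe 6), but ashorn is never obtained. ashorn would need sabash (Recipe 2), but sabash is never obtained.

tovgal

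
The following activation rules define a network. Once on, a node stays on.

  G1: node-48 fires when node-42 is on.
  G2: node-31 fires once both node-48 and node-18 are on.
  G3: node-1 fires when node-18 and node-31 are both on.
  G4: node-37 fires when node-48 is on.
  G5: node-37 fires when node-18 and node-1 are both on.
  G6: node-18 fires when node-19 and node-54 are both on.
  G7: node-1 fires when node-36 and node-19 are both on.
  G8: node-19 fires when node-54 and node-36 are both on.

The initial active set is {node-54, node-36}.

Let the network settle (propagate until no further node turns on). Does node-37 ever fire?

Yes

node-54 and node-36 are on, so node-19 fires (G8).
G7: node-36 and node-19 on → node-1 on.
G6: node-19 and node-54 on → node-18 on.
node-18 and node-1 are on, so node-37 fires (G5).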